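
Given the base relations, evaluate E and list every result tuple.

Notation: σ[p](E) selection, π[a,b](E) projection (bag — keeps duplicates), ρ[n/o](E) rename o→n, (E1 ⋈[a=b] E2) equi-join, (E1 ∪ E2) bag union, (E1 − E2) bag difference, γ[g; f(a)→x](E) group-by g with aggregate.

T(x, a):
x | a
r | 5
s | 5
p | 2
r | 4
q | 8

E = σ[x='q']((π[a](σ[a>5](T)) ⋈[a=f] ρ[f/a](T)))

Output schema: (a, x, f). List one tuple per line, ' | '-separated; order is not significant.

Per-node cardinality:
  T → 5
  σ[a>5](T) → 1
  π[a](σ[a>5](T)) → 1
  T → 5
  ρ[f/a](T) → 5
  (π[a](σ[a>5](T)) ⋈[a=f] ρ[f/a](T)) → 1
  σ[x='q']((π[a](σ[a>5](T)) ⋈[a=f] ρ[f/a](T))) → 1

== RESULT ==
a | x | f
8 | q | 8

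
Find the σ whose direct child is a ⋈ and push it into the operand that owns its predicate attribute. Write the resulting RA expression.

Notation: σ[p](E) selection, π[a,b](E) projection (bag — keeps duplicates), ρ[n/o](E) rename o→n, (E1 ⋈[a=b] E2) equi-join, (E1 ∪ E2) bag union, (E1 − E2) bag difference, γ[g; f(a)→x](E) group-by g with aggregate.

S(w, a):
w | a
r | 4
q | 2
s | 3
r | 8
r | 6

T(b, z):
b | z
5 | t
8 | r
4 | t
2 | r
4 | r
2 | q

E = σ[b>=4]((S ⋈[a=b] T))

σ filters on b, owned by the right side.
E' = (S ⋈[a=b] σ[b>=4](T))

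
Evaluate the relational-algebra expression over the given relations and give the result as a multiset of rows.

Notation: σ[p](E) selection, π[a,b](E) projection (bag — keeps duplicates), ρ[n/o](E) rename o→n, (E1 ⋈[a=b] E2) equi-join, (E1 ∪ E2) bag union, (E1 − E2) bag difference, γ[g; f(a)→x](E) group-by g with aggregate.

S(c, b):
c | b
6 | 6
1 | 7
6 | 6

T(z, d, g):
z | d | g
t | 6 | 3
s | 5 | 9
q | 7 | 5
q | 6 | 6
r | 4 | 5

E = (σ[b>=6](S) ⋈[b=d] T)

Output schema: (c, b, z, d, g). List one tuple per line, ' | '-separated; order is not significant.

Row counts bottom-up:
  S → 3
  σ[b>=6](S) → 3
  T → 5
  (σ[b>=6](S) ⋈[b=d] T) → 5

== RESULT ==
c | b | z | d | g
1 | 7 | q | 7 | 5
6 | 6 | q | 6 | 6
6 | 6 | q | 6 | 6
6 | 6 | t | 6 | 3
6 | 6 | t | 6 | 3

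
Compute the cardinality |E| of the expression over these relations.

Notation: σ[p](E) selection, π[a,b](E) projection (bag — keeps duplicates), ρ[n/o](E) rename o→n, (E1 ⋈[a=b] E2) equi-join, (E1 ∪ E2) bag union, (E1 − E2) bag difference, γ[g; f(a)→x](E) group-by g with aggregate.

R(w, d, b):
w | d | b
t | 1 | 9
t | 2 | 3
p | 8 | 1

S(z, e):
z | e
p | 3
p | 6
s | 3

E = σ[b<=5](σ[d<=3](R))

Subexpression sizes:
  R → 3
  σ[d<=3](R) → 2
  σ[b<=5](σ[d<=3](R)) → 1

|E| = 1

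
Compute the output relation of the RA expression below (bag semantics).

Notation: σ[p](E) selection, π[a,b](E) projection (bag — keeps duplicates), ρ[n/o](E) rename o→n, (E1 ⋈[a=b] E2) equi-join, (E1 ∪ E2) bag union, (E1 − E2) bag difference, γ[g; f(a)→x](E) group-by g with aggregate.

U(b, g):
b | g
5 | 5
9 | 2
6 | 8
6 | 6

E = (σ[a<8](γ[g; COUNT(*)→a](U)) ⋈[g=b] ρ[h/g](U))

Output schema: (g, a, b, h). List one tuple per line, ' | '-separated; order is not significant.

Subexpression sizes:
  U → 4
  γ[g; COUNT(*)→a](U) → 4
  σ[a<8](γ[g; COUNT(*)→a](U)) → 4
  U → 4
  ρ[h/g](U) → 4
  (σ[a<8](γ[g; COUNT(*)→a](U)) ⋈[g=b] ρ[h/g](U)) → 3

== RESULT ==
g | a | b | h
5 | 1 | 5 | 5
6 | 1 | 6 | 6
6 | 1 | 6 | 8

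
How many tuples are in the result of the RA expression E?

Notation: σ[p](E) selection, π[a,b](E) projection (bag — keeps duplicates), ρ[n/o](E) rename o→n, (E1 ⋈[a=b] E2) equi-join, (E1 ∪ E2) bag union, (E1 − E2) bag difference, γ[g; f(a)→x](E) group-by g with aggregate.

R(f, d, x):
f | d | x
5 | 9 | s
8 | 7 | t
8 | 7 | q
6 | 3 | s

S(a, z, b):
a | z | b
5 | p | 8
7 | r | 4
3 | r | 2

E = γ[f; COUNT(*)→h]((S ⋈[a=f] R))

Per-node cardinality:
  S → 3
  R → 4
  (S ⋈[a=f] R) → 1
  γ[f; COUNT(*)→h]((S ⋈[a=f] R)) → 1

|E| = 1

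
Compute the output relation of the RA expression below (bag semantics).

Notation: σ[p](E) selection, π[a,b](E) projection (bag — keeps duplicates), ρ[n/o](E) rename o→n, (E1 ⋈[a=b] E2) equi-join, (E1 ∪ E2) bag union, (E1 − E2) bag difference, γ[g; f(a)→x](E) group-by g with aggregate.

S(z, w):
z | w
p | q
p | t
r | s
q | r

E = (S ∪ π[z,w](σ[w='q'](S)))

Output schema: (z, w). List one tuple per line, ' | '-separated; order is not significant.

Row counts bottom-up:
  S → 4
  S → 4
  σ[w='q'](S) → 1
  π[z,w](σ[w='q'](S)) → 1
  (S ∪ π[z,w](σ[w='q'](S))) → 5

== RESULT ==
z | w
p | q
p | q
p | t
q | r
r | s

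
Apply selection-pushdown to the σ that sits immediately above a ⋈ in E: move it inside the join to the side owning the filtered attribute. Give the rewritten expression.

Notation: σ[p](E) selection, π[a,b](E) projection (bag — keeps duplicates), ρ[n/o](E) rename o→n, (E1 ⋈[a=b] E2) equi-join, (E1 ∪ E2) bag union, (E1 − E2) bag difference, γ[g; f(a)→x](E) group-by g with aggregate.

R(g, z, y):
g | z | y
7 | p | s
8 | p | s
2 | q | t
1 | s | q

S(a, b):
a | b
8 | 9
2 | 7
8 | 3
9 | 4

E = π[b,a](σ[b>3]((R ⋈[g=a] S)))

σ filters on b, owned by the right side.
E' = π[b,a]((R ⋈[g=a] σ[b>3](S)))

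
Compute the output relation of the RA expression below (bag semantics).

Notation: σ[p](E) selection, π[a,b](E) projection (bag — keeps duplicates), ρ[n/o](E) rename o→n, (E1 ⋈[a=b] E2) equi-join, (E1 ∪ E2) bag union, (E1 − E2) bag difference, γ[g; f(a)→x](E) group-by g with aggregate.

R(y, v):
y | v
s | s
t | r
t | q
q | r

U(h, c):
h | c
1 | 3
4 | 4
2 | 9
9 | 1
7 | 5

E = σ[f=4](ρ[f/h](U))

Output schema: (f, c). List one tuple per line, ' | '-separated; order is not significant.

Subexpression sizes:
  U → 5
  ρ[f/h](U) → 5
  σ[f=4](ρ[f/h](U)) → 1

== RESULT ==
f | c
4 | 4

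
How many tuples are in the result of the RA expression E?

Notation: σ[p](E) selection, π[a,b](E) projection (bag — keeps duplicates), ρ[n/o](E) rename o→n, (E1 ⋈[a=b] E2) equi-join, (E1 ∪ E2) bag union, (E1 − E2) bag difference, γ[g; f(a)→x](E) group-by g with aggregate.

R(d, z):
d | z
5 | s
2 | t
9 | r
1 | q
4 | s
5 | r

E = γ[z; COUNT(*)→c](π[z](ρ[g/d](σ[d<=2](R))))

Stepwise |·|:
  R → 6
  σ[d<=2](R) → 2
  ρ[g/d](σ[d<=2](R)) → 2
  π[z](ρ[g/d](σ[d<=2](R))) → 2
  γ[z; COUNT(*)→c](π[z](ρ[g/d](σ[d<=2](R)))) → 2

|E| = 2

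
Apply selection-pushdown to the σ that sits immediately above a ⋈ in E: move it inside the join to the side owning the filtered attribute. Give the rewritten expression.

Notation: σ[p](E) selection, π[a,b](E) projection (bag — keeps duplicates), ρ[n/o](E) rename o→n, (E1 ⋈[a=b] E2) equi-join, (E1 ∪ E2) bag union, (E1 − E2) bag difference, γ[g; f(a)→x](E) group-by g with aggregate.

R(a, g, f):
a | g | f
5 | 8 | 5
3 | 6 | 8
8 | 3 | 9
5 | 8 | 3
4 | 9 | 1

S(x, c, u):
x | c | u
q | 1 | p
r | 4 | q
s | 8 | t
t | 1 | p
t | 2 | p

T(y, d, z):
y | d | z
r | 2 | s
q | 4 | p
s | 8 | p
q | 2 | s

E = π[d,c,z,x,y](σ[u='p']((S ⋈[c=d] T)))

σ filters on u, owned by the left side.
E' = π[d,c,z,x,y]((σ[u='p'](S) ⋈[c=d] T))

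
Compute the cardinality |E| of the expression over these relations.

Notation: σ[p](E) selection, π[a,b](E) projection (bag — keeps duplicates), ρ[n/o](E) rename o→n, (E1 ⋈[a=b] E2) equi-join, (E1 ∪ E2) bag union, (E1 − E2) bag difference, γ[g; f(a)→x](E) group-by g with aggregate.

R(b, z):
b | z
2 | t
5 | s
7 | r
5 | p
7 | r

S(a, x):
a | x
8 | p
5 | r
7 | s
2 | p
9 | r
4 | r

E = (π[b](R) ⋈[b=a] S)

Subexpression sizes:
  R → 5
  π[b](R) → 5
  S → 6
  (π[b](R) ⋈[b=a] S) → 5

|E| = 5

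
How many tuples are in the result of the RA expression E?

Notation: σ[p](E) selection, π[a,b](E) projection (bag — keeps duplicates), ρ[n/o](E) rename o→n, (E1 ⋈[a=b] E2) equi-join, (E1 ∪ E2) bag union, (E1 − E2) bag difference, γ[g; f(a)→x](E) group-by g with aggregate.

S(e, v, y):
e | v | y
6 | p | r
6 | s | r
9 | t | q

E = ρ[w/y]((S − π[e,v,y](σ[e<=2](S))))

Row counts bottom-up:
  S → 3
  S → 3
  σ[e<=2](S) → 0
  π[e,v,y](σ[e<=2](S)) → 0
  (S − π[e,v,y](σ[e<=2](S))) → 3
  ρ[w/y]((S − π[e,v,y](σ[e<=2](S)))) → 3

|E| = 3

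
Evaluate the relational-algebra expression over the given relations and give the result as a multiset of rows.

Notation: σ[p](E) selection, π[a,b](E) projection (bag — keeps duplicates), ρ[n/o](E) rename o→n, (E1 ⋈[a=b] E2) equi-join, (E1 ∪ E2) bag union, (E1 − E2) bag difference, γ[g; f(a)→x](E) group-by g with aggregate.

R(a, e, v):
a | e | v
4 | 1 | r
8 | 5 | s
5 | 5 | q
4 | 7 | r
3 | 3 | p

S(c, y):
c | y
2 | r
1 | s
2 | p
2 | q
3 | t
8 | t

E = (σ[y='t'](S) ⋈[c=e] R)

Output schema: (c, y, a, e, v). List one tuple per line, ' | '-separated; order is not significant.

Per-node cardinality:
  S → 6
  σ[y='t'](S) → 2
  R → 5
  (σ[y='t'](S) ⋈[c=e] R) → 1

== RESULT ==
c | y | a | e | v
3 | t | 3 | 3 | p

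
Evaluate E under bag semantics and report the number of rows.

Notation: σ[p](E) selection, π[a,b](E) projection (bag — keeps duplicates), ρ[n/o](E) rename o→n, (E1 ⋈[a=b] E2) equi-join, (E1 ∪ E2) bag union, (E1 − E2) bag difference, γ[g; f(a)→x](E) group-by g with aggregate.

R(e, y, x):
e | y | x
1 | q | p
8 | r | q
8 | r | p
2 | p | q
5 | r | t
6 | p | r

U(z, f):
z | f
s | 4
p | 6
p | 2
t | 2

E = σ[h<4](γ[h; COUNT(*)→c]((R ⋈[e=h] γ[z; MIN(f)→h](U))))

Row counts bottom-up:
  R → 6
  U → 4
  γ[z; MIN(f)→h](U) → 3
  (R ⋈[e=h] γ[z; MIN(f)→h](U)) → 2
  γ[h; COUNT(*)→c]((R ⋈[e=h] γ[z; MIN(f)→h](U))) → 1
  σ[h<4](γ[h; COUNT(*)→c]((R ⋈[e=h] γ[z; MIN(f)→h](U)))) → 1

|E| = 1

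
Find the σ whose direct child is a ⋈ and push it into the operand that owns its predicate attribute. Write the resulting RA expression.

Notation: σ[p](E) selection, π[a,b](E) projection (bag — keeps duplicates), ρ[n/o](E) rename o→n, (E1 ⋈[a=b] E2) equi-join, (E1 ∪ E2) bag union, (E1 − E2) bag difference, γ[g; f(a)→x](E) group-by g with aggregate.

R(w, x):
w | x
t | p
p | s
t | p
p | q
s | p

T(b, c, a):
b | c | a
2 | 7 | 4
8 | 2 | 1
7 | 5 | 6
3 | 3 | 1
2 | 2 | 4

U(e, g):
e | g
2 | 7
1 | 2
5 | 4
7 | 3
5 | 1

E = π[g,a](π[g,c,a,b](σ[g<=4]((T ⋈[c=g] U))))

σ filters on g, owned by the right side.
E' = π[g,a](π[g,c,a,b]((T ⋈[c=g] σ[g<=4](U))))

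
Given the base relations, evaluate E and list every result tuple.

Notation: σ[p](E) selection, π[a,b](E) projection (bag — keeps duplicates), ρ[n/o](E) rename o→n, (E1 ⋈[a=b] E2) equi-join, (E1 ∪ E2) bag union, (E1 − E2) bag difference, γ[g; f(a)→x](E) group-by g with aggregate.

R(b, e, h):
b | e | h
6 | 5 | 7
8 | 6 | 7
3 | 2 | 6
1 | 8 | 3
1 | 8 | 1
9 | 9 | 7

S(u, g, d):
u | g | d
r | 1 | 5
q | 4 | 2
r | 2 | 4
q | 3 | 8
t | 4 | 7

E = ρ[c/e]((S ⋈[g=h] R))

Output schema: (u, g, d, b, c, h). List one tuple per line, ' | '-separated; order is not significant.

Stepwise |·|:
  S → 5
  R → 6
  (S ⋈[g=h] R) → 2
  ρ[c/e]((S ⋈[g=h] R)) → 2

== RESULT ==
u | g | d | b | c | h
q | 3 | 8 | 1 | 8 | 3
r | 1 | 5 | 1 | 8 | 1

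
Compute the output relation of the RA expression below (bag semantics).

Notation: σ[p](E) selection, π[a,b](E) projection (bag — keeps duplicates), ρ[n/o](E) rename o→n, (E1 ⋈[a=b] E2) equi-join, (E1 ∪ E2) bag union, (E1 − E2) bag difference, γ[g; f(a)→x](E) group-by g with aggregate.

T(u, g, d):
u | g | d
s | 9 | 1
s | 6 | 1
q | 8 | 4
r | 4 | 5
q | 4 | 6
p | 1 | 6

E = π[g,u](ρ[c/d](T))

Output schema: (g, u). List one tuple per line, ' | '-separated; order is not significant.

Per-node cardinality:
  T → 6
  ρ[c/d](T) → 6
  π[g,u](ρ[c/d](T)) → 6

== RESULT ==
g | u
1 | p
4 | q
4 | r
6 | s
8 | q
9 | s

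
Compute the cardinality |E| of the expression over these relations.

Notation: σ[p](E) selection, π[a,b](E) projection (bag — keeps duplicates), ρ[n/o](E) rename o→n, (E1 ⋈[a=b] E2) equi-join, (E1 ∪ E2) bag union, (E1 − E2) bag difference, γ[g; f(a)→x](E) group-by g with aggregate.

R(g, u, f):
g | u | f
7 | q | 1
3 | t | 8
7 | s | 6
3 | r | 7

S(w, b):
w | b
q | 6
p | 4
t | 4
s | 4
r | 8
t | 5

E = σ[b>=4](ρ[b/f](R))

Stepwise |·|:
  R → 4
  ρ[b/f](R) → 4
  σ[b>=4](ρ[b/f](R)) → 3

|E| = 3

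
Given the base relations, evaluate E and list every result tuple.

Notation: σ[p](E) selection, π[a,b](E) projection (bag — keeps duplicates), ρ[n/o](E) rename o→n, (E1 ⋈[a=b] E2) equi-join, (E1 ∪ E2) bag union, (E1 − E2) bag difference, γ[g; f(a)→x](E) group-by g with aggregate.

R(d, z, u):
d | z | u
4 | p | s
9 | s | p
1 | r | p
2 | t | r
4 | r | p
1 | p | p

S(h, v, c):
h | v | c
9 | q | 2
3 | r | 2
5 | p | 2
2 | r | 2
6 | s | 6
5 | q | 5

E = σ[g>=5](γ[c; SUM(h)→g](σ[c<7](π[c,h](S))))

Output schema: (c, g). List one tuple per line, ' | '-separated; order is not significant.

Subexpression sizes:
  S → 6
  π[c,h](S) → 6
  σ[c<7](π[c,h](S)) → 6
  γ[c; SUM(h)→g](σ[c<7](π[c,h](S))) → 3
  σ[g>=5](γ[c; SUM(h)→g](σ[c<7](π[c,h](S)))) → 3

== RESULT ==
c | g
2 | 19
5 | 5
6 | 6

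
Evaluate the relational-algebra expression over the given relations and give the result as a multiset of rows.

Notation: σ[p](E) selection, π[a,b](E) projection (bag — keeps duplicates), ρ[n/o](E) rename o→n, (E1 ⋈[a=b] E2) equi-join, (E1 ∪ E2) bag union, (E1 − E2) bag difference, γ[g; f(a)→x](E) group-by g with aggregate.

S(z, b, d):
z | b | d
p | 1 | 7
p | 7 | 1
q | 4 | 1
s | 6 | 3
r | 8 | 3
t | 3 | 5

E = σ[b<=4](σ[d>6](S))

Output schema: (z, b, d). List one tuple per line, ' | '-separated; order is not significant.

Per-node cardinality:
  S → 6
  σ[d>6](S) → 1
  σ[b<=4](σ[d>6](S)) → 1

== RESULT ==
z | b | d
p | 1 | 7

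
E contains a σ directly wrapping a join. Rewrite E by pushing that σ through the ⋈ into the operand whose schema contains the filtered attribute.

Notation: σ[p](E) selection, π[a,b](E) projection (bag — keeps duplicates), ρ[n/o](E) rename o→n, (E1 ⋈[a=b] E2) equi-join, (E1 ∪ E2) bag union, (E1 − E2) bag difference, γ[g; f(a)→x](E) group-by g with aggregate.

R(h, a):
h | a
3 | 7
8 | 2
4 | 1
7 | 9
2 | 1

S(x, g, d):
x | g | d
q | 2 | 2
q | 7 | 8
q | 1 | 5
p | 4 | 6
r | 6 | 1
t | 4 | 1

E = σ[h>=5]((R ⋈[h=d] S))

σ filters on h, owned by the left side.
E' = (σ[h>=5](R) ⋈[h=d] S)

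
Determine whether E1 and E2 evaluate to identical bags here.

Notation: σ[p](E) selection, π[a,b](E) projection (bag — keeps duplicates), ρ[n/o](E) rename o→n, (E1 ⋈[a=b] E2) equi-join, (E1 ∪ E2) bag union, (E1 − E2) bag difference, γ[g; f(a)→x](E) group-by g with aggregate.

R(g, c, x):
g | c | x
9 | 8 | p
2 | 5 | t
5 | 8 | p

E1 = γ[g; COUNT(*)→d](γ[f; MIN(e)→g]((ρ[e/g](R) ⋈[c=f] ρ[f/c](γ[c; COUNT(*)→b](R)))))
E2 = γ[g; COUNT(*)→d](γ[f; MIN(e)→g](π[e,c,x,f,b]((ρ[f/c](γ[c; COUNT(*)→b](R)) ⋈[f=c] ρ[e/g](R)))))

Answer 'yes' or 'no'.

E1 row counts bottom-up:
  R → 3
  ρ[e/g](R) → 3
  R → 3
  γ[c; COUNT(*)→b](R) → 2
  ρ[f/c](γ[c; COUNT(*)→b](R)) → 2
  (ρ[e/g](R) ⋈[c=f] ρ[f/c](γ[c; COUNT(*)→b](R))) → 3
  γ[f; MIN(e)→g]((ρ[e/g](R) ⋈[c=f] ρ[f/c](γ[c; COUNT(*)→b](R)))) → 2
  γ[g; COUNT(*)→d](γ[f; MIN(e)→g]((ρ[e/g](R) ⋈[c=f] ρ[f/c](γ[c; COUNT(*)→b](R))))) → 2
E2 row counts bottom-up:
  R → 3
  γ[c; COUNT(*)→b](R) → 2
  ρ[f/c](γ[c; COUNT(*)→b](R)) → 2
  R → 3
  ρ[e/g](R) → 3
  (ρ[f/c](γ[c; COUNT(*)→b](R)) ⋈[f=c] ρ[e/g](R)) → 3
  π[e,c,x,f,b]((ρ[f/c](γ[c; COUNT(*)→b](R)) ⋈[f=c] ρ[e/g](R))) → 3
  γ[f; MIN(e)→g](π[e,c,x,f,b]((ρ[f/c](γ[c; COUNT(*)→b](R)) ⋈[f=c] ρ[e/g](R)))) → 2
  γ[g; COUNT(*)→d](γ[f; MIN(e)→g](π[e,c,x,f,b]((ρ[f/c](γ[c; COUNT(*)→b](R)) ⋈[f=c] ρ[e/g](R))))) → 2

E1 and E2 produce the same multiset:
g | d
2 | 1
5 | 1

yes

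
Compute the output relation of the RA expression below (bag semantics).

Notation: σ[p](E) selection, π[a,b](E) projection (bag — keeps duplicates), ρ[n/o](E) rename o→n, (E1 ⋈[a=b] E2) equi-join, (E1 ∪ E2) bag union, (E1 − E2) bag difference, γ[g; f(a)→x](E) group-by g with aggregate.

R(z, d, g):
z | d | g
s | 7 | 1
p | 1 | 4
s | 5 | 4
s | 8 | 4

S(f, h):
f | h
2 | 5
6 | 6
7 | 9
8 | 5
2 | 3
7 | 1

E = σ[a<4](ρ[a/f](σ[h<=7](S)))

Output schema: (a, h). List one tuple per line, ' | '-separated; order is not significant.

Subexpression sizes:
  S → 6
  σ[h<=7](S) → 5
  ρ[a/f](σ[h<=7](S)) → 5
  σ[a<4](ρ[a/f](σ[h<=7](S))) → 2

== RESULT ==
a | h
2 | 3
2 | 5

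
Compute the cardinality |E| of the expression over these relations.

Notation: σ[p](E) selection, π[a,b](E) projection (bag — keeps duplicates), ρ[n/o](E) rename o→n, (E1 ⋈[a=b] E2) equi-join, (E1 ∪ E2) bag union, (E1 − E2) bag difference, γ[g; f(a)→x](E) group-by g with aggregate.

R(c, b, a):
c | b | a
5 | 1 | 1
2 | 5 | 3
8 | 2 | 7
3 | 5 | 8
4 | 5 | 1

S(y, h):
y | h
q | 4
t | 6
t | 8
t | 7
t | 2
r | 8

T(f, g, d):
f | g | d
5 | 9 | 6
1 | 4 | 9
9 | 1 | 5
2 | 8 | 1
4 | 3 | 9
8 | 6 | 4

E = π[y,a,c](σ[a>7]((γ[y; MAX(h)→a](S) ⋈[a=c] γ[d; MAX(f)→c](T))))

Stepwise |·|:
  S → 6
  γ[y; MAX(h)→a](S) → 3
  T → 6
  γ[d; MAX(f)→c](T) → 5
  (γ[y; MAX(h)→a](S) ⋈[a=c] γ[d; MAX(f)→c](T)) → 3
  σ[a>7]((γ[y; MAX(h)→a](S) ⋈[a=c] γ[d; MAX(f)→c](T))) → 2
  π[y,a,c](σ[a>7]((γ[y; MAX(h)→a](S) ⋈[a=c] γ[d; MAX(f)→c](T)))) → 2

|E| = 2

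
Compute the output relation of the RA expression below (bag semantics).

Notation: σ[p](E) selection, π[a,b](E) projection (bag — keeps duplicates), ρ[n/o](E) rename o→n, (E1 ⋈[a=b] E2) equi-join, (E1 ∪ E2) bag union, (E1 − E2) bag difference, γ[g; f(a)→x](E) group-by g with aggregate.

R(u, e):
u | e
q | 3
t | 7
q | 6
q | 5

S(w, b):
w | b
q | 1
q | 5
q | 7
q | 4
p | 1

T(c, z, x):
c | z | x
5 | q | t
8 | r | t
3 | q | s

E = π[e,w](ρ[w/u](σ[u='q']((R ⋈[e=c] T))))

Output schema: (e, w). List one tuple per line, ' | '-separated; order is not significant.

Subexpression sizes:
  R → 4
  T → 3
  (R ⋈[e=c] T) → 2
  σ[u='q']((R ⋈[e=c] T)) → 2
  ρ[w/u](σ[u='q']((R ⋈[e=c] T))) → 2
  π[e,w](ρ[w/u](σ[u='q']((R ⋈[e=c] T)))) → 2

== RESULT ==
e | w
3 | q
5 | q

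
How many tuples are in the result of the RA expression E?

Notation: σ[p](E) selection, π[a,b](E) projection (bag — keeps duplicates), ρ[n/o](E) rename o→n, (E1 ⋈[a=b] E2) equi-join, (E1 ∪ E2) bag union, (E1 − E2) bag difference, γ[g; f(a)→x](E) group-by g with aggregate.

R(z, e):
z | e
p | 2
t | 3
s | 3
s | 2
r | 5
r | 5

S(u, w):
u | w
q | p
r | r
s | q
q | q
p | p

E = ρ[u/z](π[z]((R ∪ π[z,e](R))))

Row counts bottom-up:
  R → 6
  R → 6
  π[z,e](R) → 6
  (R ∪ π[z,e](R)) → 12
  π[z]((R ∪ π[z,e](R))) → 12
  ρ[u/z](π[z]((R ∪ π[z,e](R)))) → 12

|E| = 12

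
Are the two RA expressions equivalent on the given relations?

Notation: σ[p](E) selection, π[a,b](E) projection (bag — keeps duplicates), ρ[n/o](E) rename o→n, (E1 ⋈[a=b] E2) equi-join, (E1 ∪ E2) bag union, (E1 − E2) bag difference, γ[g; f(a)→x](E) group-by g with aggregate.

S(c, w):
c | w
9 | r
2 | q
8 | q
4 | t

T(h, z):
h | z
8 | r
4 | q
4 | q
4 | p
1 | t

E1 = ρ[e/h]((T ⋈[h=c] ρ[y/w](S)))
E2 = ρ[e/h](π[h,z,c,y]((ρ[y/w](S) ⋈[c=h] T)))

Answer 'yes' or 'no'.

E1 row counts bottom-up:
  T → 5
  S → 4
  ρ[y/w](S) → 4
  (T ⋈[h=c] ρ[y/w](S)) → 4
  ρ[e/h]((T ⋈[h=c] ρ[y/w](S))) → 4
E2 row counts bottom-up:
  S → 4
  ρ[y/w](S) → 4
  T → 5
  (ρ[y/w](S) ⋈[c=h] T) → 4
  π[h,z,c,y]((ρ[y/w](S) ⋈[c=h] T)) → 4
  ρ[e/h](π[h,z,c,y]((ρ[y/w](S) ⋈[c=h] T))) → 4

E1 and E2 produce the same multiset:
e | z | c | y
4 | p | 4 | t
4 | q | 4 | t
4 | q | 4 | t
8 | r | 8 | q

yes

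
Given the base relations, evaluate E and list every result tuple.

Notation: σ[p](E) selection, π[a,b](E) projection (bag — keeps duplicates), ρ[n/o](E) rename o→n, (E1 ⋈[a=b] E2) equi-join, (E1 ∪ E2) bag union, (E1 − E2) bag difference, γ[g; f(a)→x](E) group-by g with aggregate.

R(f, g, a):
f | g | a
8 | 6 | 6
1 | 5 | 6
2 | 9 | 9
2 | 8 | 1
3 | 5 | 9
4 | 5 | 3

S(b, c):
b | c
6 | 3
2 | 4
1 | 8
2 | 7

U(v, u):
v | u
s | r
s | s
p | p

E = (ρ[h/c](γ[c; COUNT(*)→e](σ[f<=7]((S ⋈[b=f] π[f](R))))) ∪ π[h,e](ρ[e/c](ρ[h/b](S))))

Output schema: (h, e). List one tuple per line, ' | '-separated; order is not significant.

Stepwise |·|:
  S → 4
  R → 6
  π[f](R) → 6
  (S ⋈[b=f] π[f](R)) → 5
  σ[f<=7]((S ⋈[b=f] π[f](R))) → 5
  γ[c; COUNT(*)→e](σ[f<=7]((S ⋈[b=f] π[f](R)))) → 3
  ρ[h/c](γ[c; COUNT(*)→e](σ[f<=7]((S ⋈[b=f] π[f](R))))) → 3
  S → 4
  ρ[h/b](S) → 4
  ρ[e/c](ρ[h/b](S)) → 4
  π[h,e](ρ[e/c](ρ[h/b](S))) → 4
  (ρ[h/c](γ[c; COUNT(*)→e](σ[f<=7]((S ⋈[b=f] π[f](R))))) ∪ π[h,e](ρ[e/c](ρ[h/b](S)))) → 7

== RESULT ==
h | e
1 | 8
2 | 4
2 | 7
4 | 2
6 | 3
7 | 2
8 | 1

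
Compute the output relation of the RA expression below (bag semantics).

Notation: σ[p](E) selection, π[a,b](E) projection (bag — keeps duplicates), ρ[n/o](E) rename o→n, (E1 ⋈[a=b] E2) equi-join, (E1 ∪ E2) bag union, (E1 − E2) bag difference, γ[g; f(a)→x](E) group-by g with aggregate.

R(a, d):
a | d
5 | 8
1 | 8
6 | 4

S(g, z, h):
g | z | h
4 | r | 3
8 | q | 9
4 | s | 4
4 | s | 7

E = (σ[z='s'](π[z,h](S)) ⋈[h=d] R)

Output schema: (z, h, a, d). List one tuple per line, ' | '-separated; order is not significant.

Row counts bottom-up:
  S → 4
  π[z,h](S) → 4
  σ[z='s'](π[z,h](S)) → 2
  R → 3
  (σ[z='s'](π[z,h](S)) ⋈[h=d] R) → 1

== RESULT ==
z | h | a | d
s | 4 | 6 | 4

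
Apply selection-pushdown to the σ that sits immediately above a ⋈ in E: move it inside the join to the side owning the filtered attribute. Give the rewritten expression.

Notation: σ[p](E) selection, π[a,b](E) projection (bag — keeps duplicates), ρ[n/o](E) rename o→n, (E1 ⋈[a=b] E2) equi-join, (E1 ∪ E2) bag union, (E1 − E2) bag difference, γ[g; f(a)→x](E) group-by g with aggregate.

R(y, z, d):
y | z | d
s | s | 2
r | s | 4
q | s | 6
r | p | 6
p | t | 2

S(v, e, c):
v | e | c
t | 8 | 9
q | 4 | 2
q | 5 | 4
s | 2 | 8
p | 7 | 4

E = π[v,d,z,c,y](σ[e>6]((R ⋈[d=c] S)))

σ filters on e, owned by the right side.
E' = π[v,d,z,c,y]((R ⋈[d=c] σ[e>6](S)))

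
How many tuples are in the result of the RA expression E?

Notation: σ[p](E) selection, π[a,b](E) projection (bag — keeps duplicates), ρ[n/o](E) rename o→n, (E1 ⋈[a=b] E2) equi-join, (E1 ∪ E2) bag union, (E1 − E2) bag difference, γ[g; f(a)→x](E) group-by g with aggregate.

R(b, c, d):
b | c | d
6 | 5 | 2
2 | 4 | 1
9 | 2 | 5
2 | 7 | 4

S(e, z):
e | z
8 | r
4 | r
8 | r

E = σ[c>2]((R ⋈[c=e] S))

Subexpression sizes:
  R → 4
  S → 3
  (R ⋈[c=e] S) → 1
  σ[c>2]((R ⋈[c=e] S)) → 1

|E| = 1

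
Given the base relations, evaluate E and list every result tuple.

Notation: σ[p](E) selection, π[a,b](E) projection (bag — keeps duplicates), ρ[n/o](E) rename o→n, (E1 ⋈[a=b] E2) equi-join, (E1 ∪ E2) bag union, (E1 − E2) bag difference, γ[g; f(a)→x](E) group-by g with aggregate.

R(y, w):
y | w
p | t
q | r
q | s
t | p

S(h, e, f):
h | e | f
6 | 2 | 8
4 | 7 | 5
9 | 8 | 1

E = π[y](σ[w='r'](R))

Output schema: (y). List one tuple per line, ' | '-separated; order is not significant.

Subexpression sizes:
  R → 4
  σ[w='r'](R) → 1
  π[y](σ[w='r'](R)) → 1

== RESULT ==
y
q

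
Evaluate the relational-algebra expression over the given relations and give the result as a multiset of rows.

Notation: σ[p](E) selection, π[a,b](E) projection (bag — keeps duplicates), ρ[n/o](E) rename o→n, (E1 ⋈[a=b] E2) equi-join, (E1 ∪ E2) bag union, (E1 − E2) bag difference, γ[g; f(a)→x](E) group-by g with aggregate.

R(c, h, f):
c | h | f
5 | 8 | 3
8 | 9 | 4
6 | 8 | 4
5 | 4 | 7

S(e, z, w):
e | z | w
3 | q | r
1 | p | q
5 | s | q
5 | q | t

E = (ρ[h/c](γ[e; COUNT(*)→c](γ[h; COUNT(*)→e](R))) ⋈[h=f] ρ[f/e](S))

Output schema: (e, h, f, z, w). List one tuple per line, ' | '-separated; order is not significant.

Subexpression sizes:
  R → 4
  γ[h; COUNT(*)→e](R) → 3
  γ[e; COUNT(*)→c](γ[h; COUNT(*)→e](R)) → 2
  ρ[h/c](γ[e; COUNT(*)→c](γ[h; COUNT(*)→e](R))) → 2
  S → 4
  ρ[f/e](S) → 4
  (ρ[h/c](γ[e; COUNT(*)→c](γ[h; COUNT(*)→e](R))) ⋈[h=f] ρ[f/e](S)) → 1

== RESULT ==
e | h | f | z | w
2 | 1 | 1 | p | q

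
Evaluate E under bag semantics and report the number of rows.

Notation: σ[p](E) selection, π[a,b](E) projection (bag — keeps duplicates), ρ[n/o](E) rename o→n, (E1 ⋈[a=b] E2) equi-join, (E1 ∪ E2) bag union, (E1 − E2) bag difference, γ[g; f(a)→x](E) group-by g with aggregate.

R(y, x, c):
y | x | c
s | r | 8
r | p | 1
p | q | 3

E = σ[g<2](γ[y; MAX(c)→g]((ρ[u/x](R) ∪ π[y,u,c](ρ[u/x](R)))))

Subexpression sizes:
  R → 3
  ρ[u/x](R) → 3
  R → 3
  ρ[u/x](R) → 3
  π[y,u,c](ρ[u/x](R)) → 3
  (ρ[u/x](R) ∪ π[y,u,c](ρ[u/x](R))) → 6
  γ[y; MAX(c)→g]((ρ[u/x](R) ∪ π[y,u,c](ρ[u/x](R)))) → 3
  σ[g<2](γ[y; MAX(c)→g]((ρ[u/x](R) ∪ π[y,u,c](ρ[u/x](R))))) → 1

|E| = 1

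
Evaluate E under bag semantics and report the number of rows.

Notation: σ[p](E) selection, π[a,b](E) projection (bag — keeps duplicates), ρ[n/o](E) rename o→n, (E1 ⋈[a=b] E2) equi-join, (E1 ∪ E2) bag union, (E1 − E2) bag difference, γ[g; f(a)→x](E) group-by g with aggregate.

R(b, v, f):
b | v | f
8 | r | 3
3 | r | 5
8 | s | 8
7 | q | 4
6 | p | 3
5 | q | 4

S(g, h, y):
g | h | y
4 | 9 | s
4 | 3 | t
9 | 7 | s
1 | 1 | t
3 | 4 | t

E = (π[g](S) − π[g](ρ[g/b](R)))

Per-node cardinality:
  S → 5
  π[g](S) → 5
  R → 6
  ρ[g/b](R) → 6
  π[g](ρ[g/b](R)) → 6
  (π[g](S) − π[g](ρ[g/b](R))) → 4

|E| = 4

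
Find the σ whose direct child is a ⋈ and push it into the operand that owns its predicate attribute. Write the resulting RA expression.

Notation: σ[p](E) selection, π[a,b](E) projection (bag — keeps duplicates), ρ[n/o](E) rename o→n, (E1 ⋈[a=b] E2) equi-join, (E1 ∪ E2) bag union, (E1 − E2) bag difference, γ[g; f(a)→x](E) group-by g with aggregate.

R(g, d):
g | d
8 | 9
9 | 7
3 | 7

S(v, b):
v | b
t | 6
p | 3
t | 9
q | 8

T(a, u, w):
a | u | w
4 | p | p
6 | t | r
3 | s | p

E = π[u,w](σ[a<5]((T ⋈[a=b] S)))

σ filters on a, owned by the left side.
E' = π[u,w]((σ[a<5](T) ⋈[a=b] S))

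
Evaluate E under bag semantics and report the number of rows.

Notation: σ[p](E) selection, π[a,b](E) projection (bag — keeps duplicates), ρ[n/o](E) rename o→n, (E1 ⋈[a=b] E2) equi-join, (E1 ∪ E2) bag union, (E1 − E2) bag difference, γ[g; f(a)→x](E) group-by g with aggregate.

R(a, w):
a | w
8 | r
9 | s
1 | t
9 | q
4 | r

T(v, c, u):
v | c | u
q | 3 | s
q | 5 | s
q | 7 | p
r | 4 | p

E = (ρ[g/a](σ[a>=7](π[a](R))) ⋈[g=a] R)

Subexpression sizes:
  R → 5
  π[a](R) → 5
  σ[a>=7](π[a](R)) → 3
  ρ[g/a](σ[a>=7](π[a](R))) → 3
  R → 5
  (ρ[g/a](σ[a>=7](π[a](R))) ⋈[g=a] R) → 5

|E| = 5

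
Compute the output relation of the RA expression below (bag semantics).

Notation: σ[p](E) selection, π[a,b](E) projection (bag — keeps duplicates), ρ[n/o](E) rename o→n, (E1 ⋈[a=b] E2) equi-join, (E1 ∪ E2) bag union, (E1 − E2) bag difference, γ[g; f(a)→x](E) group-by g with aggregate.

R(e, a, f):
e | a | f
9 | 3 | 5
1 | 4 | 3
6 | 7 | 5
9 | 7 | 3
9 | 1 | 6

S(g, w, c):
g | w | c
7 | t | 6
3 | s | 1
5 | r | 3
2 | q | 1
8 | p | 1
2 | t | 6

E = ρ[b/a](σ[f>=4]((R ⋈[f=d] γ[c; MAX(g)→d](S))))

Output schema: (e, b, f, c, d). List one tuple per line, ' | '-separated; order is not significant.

Subexpression sizes:
  R → 5
  S → 6
  γ[c; MAX(g)→d](S) → 3
  (R ⋈[f=d] γ[c; MAX(g)→d](S)) → 2
  σ[f>=4]((R ⋈[f=d] γ[c; MAX(g)→d](S))) → 2
  ρ[b/a](σ[f>=4]((R ⋈[f=d] γ[c; MAX(g)→d](S)))) → 2

== RESULT ==
e | b | f | c | d
6 | 7 | 5 | 3 | 5
9 | 3 | 5 | 3 | 5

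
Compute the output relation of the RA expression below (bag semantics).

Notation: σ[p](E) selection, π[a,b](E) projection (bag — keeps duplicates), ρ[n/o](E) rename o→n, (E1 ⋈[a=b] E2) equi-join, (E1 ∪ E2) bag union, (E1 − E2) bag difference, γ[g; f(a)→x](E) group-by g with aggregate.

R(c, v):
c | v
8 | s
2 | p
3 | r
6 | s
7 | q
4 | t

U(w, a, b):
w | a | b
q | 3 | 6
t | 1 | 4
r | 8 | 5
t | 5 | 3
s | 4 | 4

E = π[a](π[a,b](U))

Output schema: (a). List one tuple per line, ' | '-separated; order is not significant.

Row counts bottom-up:
  U → 5
  π[a,b](U) → 5
  π[a](π[a,b](U)) → 5

== RESULT ==
a
1
3
4
5
8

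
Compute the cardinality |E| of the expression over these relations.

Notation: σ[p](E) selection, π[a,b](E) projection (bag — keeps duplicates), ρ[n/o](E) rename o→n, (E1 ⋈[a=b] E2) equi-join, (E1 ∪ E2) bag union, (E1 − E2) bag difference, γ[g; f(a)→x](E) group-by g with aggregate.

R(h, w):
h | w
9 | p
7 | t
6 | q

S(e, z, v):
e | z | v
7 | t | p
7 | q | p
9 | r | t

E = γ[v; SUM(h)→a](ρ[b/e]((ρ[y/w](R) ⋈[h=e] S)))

Per-node cardinality:
  R → 3
  ρ[y/w](R) → 3
  S → 3
  (ρ[y/w](R) ⋈[h=e] S) → 3
  ρ[b/e]((ρ[y/w](R) ⋈[h=e] S)) → 3
  γ[v; SUM(h)→a](ρ[b/e]((ρ[y/w](R) ⋈[h=e] S))) → 2

|E| = 2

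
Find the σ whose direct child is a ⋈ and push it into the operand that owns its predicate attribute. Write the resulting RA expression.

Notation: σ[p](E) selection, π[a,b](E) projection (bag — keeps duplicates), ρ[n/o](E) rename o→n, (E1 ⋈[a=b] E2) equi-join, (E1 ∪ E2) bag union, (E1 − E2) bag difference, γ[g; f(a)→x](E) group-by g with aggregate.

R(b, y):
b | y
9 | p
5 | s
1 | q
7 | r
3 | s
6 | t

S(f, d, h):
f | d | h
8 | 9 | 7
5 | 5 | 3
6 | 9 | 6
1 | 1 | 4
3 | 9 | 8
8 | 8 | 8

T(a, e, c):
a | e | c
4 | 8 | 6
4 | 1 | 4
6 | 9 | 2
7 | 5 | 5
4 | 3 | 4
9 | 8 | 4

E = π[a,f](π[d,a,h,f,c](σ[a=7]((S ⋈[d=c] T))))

σ filters on a, owned by the right side.
E' = π[a,f](π[d,a,h,f,c]((S ⋈[d=c] σ[a=7](T))))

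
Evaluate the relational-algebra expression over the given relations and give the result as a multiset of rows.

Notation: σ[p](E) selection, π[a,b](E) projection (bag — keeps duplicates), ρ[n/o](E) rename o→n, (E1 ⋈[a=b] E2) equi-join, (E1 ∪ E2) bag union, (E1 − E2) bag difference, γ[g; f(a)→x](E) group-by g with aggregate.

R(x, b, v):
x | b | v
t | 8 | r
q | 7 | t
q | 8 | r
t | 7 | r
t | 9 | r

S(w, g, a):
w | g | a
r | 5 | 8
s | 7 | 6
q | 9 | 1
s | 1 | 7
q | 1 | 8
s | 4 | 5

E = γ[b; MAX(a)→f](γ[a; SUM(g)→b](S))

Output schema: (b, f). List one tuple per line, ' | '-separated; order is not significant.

Row counts bottom-up:
  S → 6
  γ[a; SUM(g)→b](S) → 5
  γ[b; MAX(a)→f](γ[a; SUM(g)→b](S)) → 5

== RESULT ==
b | f
1 | 7
4 | 5
6 | 8
7 | 6
9 | 1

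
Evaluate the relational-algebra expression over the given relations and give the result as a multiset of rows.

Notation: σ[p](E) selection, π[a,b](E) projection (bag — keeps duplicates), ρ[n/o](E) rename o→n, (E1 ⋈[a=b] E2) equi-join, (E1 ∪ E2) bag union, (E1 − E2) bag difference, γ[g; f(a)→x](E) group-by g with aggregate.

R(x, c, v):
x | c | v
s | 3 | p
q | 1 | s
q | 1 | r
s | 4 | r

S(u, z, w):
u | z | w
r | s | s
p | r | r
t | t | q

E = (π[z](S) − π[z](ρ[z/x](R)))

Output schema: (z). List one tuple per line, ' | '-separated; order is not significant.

Per-node cardinality:
  S → 3
  π[z](S) → 3
  R → 4
  ρ[z/x](R) → 4
  π[z](ρ[z/x](R)) → 4
  (π[z](S) − π[z](ρ[z/x](R))) → 2

== RESULT ==
z
r
t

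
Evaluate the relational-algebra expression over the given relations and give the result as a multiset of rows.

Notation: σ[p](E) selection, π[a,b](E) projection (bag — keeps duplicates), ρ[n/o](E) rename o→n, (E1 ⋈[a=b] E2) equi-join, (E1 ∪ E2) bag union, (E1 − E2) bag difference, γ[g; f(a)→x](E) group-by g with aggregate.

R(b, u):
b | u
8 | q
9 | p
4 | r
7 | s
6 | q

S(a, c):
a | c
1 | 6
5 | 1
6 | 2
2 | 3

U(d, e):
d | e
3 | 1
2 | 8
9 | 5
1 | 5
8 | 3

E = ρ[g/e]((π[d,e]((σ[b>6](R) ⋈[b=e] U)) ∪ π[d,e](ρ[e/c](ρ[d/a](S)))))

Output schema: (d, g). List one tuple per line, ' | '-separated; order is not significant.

Stepwise |·|:
  R → 5
  σ[b>6](R) → 3
  U → 5
  (σ[b>6](R) ⋈[b=e] U) → 1
  π[d,e]((σ[b>6](R) ⋈[b=e] U)) → 1
  S → 4
  ρ[d/a](S) → 4
  ρ[e/c](ρ[d/a](S)) → 4
  π[d,e](ρ[e/c](ρ[d/a](S))) → 4
  (π[d,e]((σ[b>6](R) ⋈[b=e] U)) ∪ π[d,e](ρ[e/c](ρ[d/a](S)))) → 5
  ρ[g/e]((π[d,e]((σ[b>6](R) ⋈[b=e] U)) ∪ π[d,e](ρ[e/c](ρ[d/a](S))))) → 5

== RESULT ==
d | g
1 | 6
2 | 3
2 | 8
5 | 1
6 | 2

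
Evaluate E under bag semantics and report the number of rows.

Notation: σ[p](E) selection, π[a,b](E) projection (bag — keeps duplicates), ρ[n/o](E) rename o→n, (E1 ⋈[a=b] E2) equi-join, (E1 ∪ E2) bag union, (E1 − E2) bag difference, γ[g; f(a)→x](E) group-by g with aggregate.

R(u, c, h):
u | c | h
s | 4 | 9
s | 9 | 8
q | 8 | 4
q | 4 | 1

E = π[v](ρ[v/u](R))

Stepwise |·|:
  R → 4
  ρ[v/u](R) → 4
  π[v](ρ[v/u](R)) → 4

|E| = 4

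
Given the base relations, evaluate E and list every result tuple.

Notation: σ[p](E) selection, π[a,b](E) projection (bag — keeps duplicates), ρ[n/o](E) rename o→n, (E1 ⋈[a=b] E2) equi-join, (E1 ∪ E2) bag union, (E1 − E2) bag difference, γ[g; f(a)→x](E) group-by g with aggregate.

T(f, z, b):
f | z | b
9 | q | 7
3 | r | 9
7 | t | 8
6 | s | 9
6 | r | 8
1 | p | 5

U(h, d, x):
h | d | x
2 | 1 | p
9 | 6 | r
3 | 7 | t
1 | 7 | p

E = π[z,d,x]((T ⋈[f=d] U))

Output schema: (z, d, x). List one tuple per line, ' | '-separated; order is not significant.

Per-node cardinality:
  T → 6
  U → 4
  (T ⋈[f=d] U) → 5
  π[z,d,x]((T ⋈[f=d] U)) → 5

== RESULT ==
z | d | x
p | 1 | p
r | 6 | r
s | 6 | r
t | 7 | p
t | 7 | t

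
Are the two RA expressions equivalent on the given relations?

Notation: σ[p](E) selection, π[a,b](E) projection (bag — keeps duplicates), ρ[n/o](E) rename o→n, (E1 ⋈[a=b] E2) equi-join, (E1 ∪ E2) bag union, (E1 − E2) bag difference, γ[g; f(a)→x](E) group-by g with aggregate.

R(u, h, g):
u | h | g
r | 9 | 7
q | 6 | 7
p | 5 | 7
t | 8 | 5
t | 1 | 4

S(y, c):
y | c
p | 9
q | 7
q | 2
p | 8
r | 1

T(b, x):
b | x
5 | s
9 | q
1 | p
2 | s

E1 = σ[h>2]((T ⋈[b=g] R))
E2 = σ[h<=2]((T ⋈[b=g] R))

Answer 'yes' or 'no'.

E1 subexpression sizes:
  T → 4
  R → 5
  (T ⋈[b=g] R) → 1
  σ[h>2]((T ⋈[b=g] R)) → 1
E2 subexpression sizes:
  T → 4
  R → 5
  (T ⋈[b=g] R) → 1
  σ[h<=2]((T ⋈[b=g] R)) → 0

E1 result:
b | x | u | h | g
5 | s | t | 8 | 5
E2 result:
b | x | u | h | g
(0 rows)
Witness: (5, 's', 't', 8, 5) appears 1× in E1 but 0× in E2.

no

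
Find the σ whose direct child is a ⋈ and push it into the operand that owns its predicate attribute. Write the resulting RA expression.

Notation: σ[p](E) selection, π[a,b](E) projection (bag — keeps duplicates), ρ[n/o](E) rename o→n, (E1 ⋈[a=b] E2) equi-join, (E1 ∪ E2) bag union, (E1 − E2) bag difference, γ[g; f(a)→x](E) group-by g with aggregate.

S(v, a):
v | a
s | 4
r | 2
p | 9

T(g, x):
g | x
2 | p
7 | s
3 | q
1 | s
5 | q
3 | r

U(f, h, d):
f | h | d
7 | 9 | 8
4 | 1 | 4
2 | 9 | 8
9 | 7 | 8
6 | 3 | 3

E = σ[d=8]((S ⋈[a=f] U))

σ filters on d, owned by the right side.
E' = (S ⋈[a=f] σ[d=8](U))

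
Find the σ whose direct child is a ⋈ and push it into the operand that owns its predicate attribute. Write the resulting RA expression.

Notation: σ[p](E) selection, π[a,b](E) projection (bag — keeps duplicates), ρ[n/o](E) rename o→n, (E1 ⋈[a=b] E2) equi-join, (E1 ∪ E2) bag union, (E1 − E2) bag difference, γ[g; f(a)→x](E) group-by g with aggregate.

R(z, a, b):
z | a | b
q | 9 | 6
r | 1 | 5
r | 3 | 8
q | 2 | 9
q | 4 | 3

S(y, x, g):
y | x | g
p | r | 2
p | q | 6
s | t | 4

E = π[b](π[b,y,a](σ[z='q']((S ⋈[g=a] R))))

σ filters on z, owned by the right side.
E' = π[b](π[b,y,a]((S ⋈[g=a] σ[z='q'](R))))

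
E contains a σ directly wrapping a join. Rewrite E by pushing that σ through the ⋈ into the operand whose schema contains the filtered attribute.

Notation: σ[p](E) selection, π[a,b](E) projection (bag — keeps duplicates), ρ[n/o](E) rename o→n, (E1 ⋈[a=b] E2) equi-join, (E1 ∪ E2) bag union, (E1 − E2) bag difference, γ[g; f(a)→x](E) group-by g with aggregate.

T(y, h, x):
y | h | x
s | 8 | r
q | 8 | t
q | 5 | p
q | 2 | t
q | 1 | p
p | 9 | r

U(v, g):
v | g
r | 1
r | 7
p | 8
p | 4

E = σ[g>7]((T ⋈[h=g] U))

σ filters on g, owned by the right side.
E' = (T ⋈[h=g] σ[g>7](U))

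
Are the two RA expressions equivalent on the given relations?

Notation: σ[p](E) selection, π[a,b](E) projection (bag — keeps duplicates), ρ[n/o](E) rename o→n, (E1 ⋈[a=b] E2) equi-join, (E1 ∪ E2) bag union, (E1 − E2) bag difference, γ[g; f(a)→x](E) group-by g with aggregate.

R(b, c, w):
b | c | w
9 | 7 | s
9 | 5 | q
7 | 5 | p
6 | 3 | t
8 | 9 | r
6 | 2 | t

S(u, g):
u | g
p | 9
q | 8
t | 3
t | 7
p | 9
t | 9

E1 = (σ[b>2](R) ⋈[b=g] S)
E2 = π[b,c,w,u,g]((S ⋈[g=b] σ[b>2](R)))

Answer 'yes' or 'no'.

E1 per-node cardinality:
  R → 6
  σ[b>2](R) → 6
  S → 6
  (σ[b>2](R) ⋈[b=g] S) → 8
E2 per-node cardinality:
  S → 6
  R → 6
  σ[b>2](R) → 6
  (S ⋈[g=b] σ[b>2](R)) → 8
  π[b,c,w,u,g]((S ⋈[g=b] σ[b>2](R))) → 8

E1 and E2 produce the same multiset:
b | c | w | u | g
7 | 5 | p | t | 7
8 | 9 | r | q | 8
9 | 5 | q | p | 9
9 | 5 | q | p | 9
9 | 5 | q | t | 9
9 | 7 | s | p | 9
9 | 7 | s | p | 9
9 | 7 | s | t | 9

yes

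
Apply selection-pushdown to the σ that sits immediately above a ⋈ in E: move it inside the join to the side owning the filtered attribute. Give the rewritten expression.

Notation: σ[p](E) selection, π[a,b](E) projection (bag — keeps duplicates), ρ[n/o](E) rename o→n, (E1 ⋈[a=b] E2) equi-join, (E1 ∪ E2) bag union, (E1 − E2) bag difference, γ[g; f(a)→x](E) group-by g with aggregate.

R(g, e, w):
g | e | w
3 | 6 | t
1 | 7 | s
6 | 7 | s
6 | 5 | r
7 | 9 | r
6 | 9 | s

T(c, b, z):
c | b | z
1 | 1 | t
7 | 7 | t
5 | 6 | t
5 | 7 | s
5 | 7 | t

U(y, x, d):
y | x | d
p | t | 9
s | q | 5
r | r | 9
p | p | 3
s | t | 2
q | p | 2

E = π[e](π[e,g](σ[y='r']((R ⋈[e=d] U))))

σ filters on y, owned by the right side.
E' = π[e](π[e,g]((R ⋈[e=d] σ[y='r'](U))))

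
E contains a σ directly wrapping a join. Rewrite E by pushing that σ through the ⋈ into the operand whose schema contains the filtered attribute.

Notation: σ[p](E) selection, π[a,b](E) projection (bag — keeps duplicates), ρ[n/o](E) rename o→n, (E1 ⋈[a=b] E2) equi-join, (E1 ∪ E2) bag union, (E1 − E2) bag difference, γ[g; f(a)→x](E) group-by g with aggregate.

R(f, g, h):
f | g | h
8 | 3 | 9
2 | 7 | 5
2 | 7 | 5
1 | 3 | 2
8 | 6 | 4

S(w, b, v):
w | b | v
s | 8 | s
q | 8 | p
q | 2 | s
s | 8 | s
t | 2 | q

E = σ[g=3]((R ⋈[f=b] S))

σ filters on g, owned by the left side.
E' = (σ[g=3](R) ⋈[f=b] S)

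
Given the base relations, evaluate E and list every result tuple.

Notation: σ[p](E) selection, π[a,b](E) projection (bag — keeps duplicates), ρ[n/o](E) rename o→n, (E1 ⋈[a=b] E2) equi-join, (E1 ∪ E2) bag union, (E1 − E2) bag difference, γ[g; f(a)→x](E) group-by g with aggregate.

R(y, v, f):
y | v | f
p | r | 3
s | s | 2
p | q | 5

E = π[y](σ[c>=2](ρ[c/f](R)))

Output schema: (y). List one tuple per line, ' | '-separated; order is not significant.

Row counts bottom-up:
  R → 3
  ρ[c/f](R) → 3
  σ[c>=2](ρ[c/f](R)) → 3
  π[y](σ[c>=2](ρ[c/f](R))) → 3

== RESULT ==
y
p
p
s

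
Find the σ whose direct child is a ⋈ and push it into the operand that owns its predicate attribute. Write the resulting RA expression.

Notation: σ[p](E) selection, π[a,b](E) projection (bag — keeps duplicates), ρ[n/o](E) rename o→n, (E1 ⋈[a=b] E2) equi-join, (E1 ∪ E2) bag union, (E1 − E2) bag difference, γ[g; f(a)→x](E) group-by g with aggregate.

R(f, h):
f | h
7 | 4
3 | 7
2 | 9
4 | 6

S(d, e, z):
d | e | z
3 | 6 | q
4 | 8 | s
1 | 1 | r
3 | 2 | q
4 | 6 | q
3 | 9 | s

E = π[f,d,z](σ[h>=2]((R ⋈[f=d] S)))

σ filters on h, owned by the left side.
E' = π[f,d,z]((σ[h>=2](R) ⋈[f=d] S))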